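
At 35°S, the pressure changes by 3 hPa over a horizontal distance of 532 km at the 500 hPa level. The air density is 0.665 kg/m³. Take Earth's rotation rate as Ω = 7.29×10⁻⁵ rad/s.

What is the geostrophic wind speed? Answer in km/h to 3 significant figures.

Coriolis parameter at 35°S:
f = 2Ω sin φ = 2 × 7.29×10⁻⁵ × sin 35° = 8.36×10⁻⁵ s⁻¹
Pressure gradient: |∂P/∂n| = 300 Pa / 532000 m = 5.64×10⁻⁴ Pa/m
Geostrophic balance (pressure-gradient force = Coriolis force):
V_g = (1/(fρ)) |∂P/∂n| = 5.64×10⁻⁴ / (8.36×10⁻⁵ × 0.665) = 10.1 m/s
Converting: 10.1 m/s × 3.6 = 36.5 km/h

36.5 km/h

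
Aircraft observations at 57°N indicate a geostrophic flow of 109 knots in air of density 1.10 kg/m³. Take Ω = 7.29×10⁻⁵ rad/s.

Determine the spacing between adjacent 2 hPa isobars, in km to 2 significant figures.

Coriolis parameter at 57°N:
f = 2Ω sin φ = 2 × 7.29×10⁻⁵ × sin 57° = 1.22×10⁻⁴ s⁻¹
Wind speed in SI: 109 knots = 56.1 m/s
Geostrophic balance rearranged: |∂P/∂n| = f ρ V_g
|∂P/∂n| = 1.22×10⁻⁴ × 1.10 × 56.1 = 7.54×10⁻³ Pa/m
Isobar spacing: Δn = ΔP/|∂P/∂n| = 200 Pa / 7.54×10⁻³ Pa/m = 26517 m ≈ 27 km

27 km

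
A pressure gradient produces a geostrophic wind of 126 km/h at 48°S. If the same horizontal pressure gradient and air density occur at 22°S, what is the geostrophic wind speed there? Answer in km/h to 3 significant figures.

250 km/h

With the same pressure gradient and density, V_g ∝ 1/f ∝ 1/sin φ.
V₂ = V₁ · sin φ₁ / sin φ₂ = 126 × sin 48° / sin 22°
V₂ = 126 × 0.7431/0.3746 = 250 km/h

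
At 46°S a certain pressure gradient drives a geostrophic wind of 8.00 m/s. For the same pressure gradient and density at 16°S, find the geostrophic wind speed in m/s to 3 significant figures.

20.9 m/s

With the same pressure gradient and density, V_g ∝ 1/f ∝ 1/sin φ.
V₂ = V₁ · sin φ₁ / sin φ₂ = 8.00 × sin 46° / sin 16°
V₂ = 8.00 × 0.7193/0.2756 = 20.9 m/s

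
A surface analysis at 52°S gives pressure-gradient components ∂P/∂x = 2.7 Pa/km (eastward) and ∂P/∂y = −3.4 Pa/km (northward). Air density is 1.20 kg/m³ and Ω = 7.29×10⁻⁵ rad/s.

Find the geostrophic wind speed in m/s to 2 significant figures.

Coriolis parameter at 52°S:
f = 2Ω sin φ = 2 × 7.29×10⁻⁵ × sin 52° = 1.15×10⁻⁴ s⁻¹
In the Southern Hemisphere f is negative: f = −1.15×10⁻⁴ s⁻¹.
Component geostrophic relations (x east, y north):
u_g = −(1/(fρ)) ∂P/∂y,  v_g = (1/(fρ)) ∂P/∂x
u_g = −(−3.4×10⁻³)/(−1.15×10⁻⁴ × 1.20) = −24.7 m/s;  v_g = (2.7×10⁻³)/(−1.15×10⁻⁴ × 1.20) = −19.6 m/s
|V_g| = √(u_g² + v_g²) = 31.5 m/s

31 m/s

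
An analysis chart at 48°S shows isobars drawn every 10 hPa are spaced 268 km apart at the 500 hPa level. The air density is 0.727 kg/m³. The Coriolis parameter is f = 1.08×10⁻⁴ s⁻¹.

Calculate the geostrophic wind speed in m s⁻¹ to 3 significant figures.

47.5 m s⁻¹

Pressure gradient: |∂P/∂n| = 1000 Pa / 268000 m = 3.73×10⁻³ Pa/m
Geostrophic balance (pressure-gradient force = Coriolis force):
V_g = (1/(fρ)) |∂P/∂n| = 3.73×10⁻³ / (1.08×10⁻⁴ × 0.727) = 47.5 m/s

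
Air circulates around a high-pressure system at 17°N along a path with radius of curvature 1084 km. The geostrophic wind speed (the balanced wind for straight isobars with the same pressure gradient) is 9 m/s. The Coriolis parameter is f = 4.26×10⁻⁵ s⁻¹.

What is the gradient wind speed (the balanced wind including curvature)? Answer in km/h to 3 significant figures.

Around a high, pressure-gradient force acts outward with centrifugal, so Coriolis balances both:
fV = (1/ρ)|∂P/∂n| + V²/R  →  V² − fR·V + fR·V_g = 0
With fR = 4.26×10⁻⁵ × 1084×10³ m = 46.2 m/s:
V = [fR − √((fR)² − 4 fR V_g)]/2 = [46.2 − √(46.2² − 4×46.2×9)]/2 = 12.2 m/s
Supergeostrophic (V > V_g = 9 m/s), as expected around a high.
Converting: 12.2 m/s × 3.6 = 44.1 km/h

44.1 km/h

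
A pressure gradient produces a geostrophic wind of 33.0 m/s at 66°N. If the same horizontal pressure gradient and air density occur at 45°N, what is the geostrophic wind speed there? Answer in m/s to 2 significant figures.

43 m/s

With the same pressure gradient and density, V_g ∝ 1/f ∝ 1/sin φ.
V₂ = V₁ · sin φ₁ / sin φ₂ = 33.0 × sin 66° / sin 45°
V₂ = 33.0 × 0.9135/0.7071 = 43 m/s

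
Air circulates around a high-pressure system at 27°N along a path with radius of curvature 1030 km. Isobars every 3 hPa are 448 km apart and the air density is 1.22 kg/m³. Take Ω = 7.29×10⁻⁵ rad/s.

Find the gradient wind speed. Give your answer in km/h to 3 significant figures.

Coriolis parameter at 27°N:
f = 2Ω sin φ = 2 × 7.29×10⁻⁵ × sin 27° = 6.62×10⁻⁵ s⁻¹
Pressure gradient: |∂P/∂n| = 300 Pa / 448000 m = 6.70×10⁻⁴ Pa/m
Geostrophic speed: V_g = |∂P/∂n|/(fρ) = 6.70×10⁻⁴/(6.62×10⁻⁵ × 1.22) = 8.29 m/s
Around a high, pressure-gradient force acts outward with centrifugal, so Coriolis balances both:
fV = (1/ρ)|∂P/∂n| + V²/R  →  V² − fR·V + fR·V_g = 0
With fR = 6.62×10⁻⁵ × 1030×10³ m = 68.2 m/s:
V = [fR − √((fR)² − 4 fR V_g)]/2 = [68.2 − √(68.2² − 4×68.2×8.29)]/2 = 9.66 m/s
Supergeostrophic (V > V_g = 8.29 m/s), as expected around a high.
Converting: 9.66 m/s × 3.6 = 34.8 km/h

34.8 km/h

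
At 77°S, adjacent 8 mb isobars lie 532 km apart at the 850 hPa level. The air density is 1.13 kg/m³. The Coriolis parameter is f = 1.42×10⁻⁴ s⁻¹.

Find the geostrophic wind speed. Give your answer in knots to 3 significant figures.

18.2 knots

Pressure gradient: |∂P/∂n| = 800 Pa / 532000 m = 1.50×10⁻³ Pa/m
Geostrophic balance (pressure-gradient force = Coriolis force):
V_g = (1/(fρ)) |∂P/∂n| = 1.50×10⁻³ / (1.42×10⁻⁴ × 1.13) = 9.37 m/s
Converting: 9.37 m/s × 1.944 = 18.2 knots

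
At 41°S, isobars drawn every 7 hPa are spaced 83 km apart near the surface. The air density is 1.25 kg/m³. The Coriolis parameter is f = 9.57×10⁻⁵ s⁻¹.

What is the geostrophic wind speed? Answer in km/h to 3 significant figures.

254 km/h

Pressure gradient: |∂P/∂n| = 700 Pa / 83000 m = 8.43×10⁻³ Pa/m
Geostrophic balance (pressure-gradient force = Coriolis force):
V_g = (1/(fρ)) |∂P/∂n| = 8.43×10⁻³ / (9.57×10⁻⁵ × 1.25) = 70.5 m/s
Converting: 70.5 m/s × 3.6 = 254 km/h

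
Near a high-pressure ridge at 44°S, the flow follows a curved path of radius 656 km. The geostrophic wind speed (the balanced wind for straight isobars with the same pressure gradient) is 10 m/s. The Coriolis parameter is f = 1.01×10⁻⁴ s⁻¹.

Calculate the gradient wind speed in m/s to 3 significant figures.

Around a high, pressure-gradient force acts outward with centrifugal, so Coriolis balances both:
fV = (1/ρ)|∂P/∂n| + V²/R  →  V² − fR·V + fR·V_g = 0
With fR = 1.01×10⁻⁴ × 656×10³ m = 66.3 m/s:
V = [fR − √((fR)² − 4 fR V_g)]/2 = [66.3 − √(66.3² − 4×66.3×10)]/2 = 12.3 m/s
Supergeostrophic (V > V_g = 10 m/s), as expected around a high.

12.3 m/s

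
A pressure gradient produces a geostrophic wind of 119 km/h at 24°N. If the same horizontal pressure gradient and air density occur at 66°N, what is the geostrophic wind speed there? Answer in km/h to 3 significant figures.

53.0 km/h

With the same pressure gradient and density, V_g ∝ 1/f ∝ 1/sin φ.
V₂ = V₁ · sin φ₁ / sin φ₂ = 119 × sin 24° / sin 66°
V₂ = 119 × 0.4067/0.9135 = 53.0 km/h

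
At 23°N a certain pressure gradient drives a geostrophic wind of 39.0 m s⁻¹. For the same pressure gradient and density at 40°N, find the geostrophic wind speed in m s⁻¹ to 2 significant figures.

With the same pressure gradient and density, V_g ∝ 1/f ∝ 1/sin φ.
V₂ = V₁ · sin φ₁ / sin φ₂ = 39.0 × sin 23° / sin 40°
V₂ = 39.0 × 0.3907/0.6428 = 24 m s⁻¹

24 m s⁻¹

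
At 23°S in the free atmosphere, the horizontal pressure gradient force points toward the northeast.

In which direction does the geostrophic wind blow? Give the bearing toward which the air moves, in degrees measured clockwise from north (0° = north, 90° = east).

315°

The pressure-gradient force points toward the northeast (bearing 045°).
Geostrophic balance: in the Southern Hemisphere the Coriolis force deflects motion to the left, so the geostrophic wind blows 90° to the left of the pressure-gradient force (low pressure on the right).
Rotating 045° by 90° counterclockwise gives 315° — the wind blows toward the northwest.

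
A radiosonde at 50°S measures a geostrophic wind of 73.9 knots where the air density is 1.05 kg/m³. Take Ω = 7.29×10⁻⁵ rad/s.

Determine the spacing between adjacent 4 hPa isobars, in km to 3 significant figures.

Coriolis parameter at 50°S:
f = 2Ω sin φ = 2 × 7.29×10⁻⁵ × sin 50° = 1.12×10⁻⁴ s⁻¹
Wind speed in SI: 73.9 knots = 38.0 m/s
Geostrophic balance rearranged: |∂P/∂n| = f ρ V_g
|∂P/∂n| = 1.12×10⁻⁴ × 1.05 × 38.0 = 4.46×10⁻³ Pa/m
Isobar spacing: Δn = ΔP/|∂P/∂n| = 400 Pa / 4.46×10⁻³ Pa/m = 89717 m ≈ 89.7 km

89.7 km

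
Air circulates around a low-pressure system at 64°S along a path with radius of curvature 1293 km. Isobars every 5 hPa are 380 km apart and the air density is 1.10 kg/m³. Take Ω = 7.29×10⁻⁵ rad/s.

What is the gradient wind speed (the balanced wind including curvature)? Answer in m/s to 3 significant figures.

Coriolis parameter at 64°S:
f = 2Ω sin φ = 2 × 7.29×10⁻⁵ × sin 64° = 1.31×10⁻⁴ s⁻¹
Pressure gradient: |∂P/∂n| = 500 Pa / 380000 m = 1.32×10⁻³ Pa/m
Geostrophic speed: V_g = |∂P/∂n|/(fρ) = 1.32×10⁻³/(1.31×10⁻⁴ × 1.10) = 9.13 m/s
Around a low, centrifugal force acts outward with Coriolis, so pressure-gradient force balances both:
(1/ρ)|∂P/∂n| = fV + V²/R  →  V² + fR·V − fR·V_g = 0
With fR = 1.31×10⁻⁴ × 1293×10³ m = 169 m/s:
V = [−fR + √((fR)² + 4 fR V_g)]/2 = [−169 + √(169² + 4×169×9.13)]/2 = 8.68 m/s
Subgeostrophic (V < V_g = 9.13 m/s), as expected around a low.

8.68 m/s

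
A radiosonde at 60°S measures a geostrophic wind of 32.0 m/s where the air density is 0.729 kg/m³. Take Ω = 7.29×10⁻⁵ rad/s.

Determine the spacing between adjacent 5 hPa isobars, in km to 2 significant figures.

170 km

Coriolis parameter at 60°S:
f = 2Ω sin φ = 2 × 7.29×10⁻⁵ × sin 60° = 1.26×10⁻⁴ s⁻¹
Geostrophic balance rearranged: |∂P/∂n| = f ρ V_g
|∂P/∂n| = 1.26×10⁻⁴ × 0.729 × 32.0 = 2.95×10⁻³ Pa/m
Isobar spacing: Δn = ΔP/|∂P/∂n| = 500 Pa / 2.95×10⁻³ Pa/m = 169748 m ≈ 170 km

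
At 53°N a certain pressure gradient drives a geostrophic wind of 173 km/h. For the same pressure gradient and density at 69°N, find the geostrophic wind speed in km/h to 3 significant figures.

With the same pressure gradient and density, V_g ∝ 1/f ∝ 1/sin φ.
V₂ = V₁ · sin φ₁ / sin φ₂ = 173 × sin 53° / sin 69°
V₂ = 173 × 0.7986/0.9336 = 148 km/h

148 km/h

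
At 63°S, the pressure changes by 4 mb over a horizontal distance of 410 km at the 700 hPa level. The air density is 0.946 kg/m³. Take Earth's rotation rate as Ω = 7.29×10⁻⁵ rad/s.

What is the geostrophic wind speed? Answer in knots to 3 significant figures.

15.4 knots

Coriolis parameter at 63°S:
f = 2Ω sin φ = 2 × 7.29×10⁻⁵ × sin 63° = 1.30×10⁻⁴ s⁻¹
Pressure gradient: |∂P/∂n| = 400 Pa / 410000 m = 9.76×10⁻⁴ Pa/m
Geostrophic balance (pressure-gradient force = Coriolis force):
V_g = (1/(fρ)) |∂P/∂n| = 9.76×10⁻⁴ / (1.30×10⁻⁴ × 0.946) = 7.94 m/s
Converting: 7.94 m/s × 1.944 = 15.4 knots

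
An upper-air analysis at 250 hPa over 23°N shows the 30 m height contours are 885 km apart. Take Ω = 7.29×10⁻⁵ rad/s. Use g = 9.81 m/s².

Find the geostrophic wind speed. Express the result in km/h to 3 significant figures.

Coriolis parameter at 23°N:
f = 2Ω sin φ = 2 × 7.29×10⁻⁵ × sin 23° = 5.70×10⁻⁵ s⁻¹
Height gradient: |∂Z/∂n| = 30 m / 885000 m = 3.39×10⁻⁵
On a pressure surface, geostrophic balance gives V_g = (g/f)|∂Z/∂n|:
V_g = 9.81 × 3.39×10⁻⁵ / 5.70×10⁻⁵ = 5.84 m/s
Converting: 5.84 m/s × 3.6 = 21.0 km/h

21.0 km/h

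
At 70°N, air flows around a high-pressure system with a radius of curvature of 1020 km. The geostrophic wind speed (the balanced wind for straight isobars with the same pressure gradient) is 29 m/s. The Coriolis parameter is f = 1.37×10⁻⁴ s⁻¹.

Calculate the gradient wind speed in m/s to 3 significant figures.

41.1 m/s

Around a high, pressure-gradient force acts outward with centrifugal, so Coriolis balances both:
fV = (1/ρ)|∂P/∂n| + V²/R  →  V² − fR·V + fR·V_g = 0
With fR = 1.37×10⁻⁴ × 1020×10³ m = 140 m/s:
V = [fR − √((fR)² − 4 fR V_g)]/2 = [140 − √(140² − 4×140×29)]/2 = 41.1 m/s
Supergeostrophic (V > V_g = 29 m/s), as expected around a high.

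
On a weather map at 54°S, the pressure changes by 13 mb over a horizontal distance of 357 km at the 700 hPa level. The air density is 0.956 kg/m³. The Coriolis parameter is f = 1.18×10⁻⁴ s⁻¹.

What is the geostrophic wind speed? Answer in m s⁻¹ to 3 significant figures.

Pressure gradient: |∂P/∂n| = 1300 Pa / 357000 m = 3.64×10⁻³ Pa/m
Geostrophic balance (pressure-gradient force = Coriolis force):
V_g = (1/(fρ)) |∂P/∂n| = 3.64×10⁻³ / (1.18×10⁻⁴ × 0.956) = 32.3 m/s

32.3 m s⁻¹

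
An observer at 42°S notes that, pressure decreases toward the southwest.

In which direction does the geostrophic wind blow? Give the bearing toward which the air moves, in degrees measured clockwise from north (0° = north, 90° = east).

The pressure-gradient force points toward the southwest (bearing 225°).
Geostrophic balance: in the Southern Hemisphere the Coriolis force deflects motion to the left, so the geostrophic wind blows 90° to the left of the pressure-gradient force (low pressure on the right).
Rotating 225° by 90° counterclockwise gives 135° — the wind blows toward the southeast.

135°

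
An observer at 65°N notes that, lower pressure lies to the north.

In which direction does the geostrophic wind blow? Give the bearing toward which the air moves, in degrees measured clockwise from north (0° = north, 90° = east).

The pressure-gradient force points toward the north (bearing 000°).
Geostrophic balance: in the Northern Hemisphere the Coriolis force deflects motion to the right, so the geostrophic wind blows 90° to the right of the pressure-gradient force (low pressure on the left).
Rotating 000° by 90° clockwise gives 090° — the wind blows toward the east.

090°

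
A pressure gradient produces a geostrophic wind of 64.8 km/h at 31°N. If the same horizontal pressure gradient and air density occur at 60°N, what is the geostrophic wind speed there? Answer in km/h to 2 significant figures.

With the same pressure gradient and density, V_g ∝ 1/f ∝ 1/sin φ.
V₂ = V₁ · sin φ₁ / sin φ₂ = 64.8 × sin 31° / sin 60°
V₂ = 64.8 × 0.5150/0.8660 = 39 km/h

39 km/h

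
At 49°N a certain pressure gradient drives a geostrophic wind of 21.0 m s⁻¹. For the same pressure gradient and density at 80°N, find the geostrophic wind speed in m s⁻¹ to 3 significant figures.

16.1 m s⁻¹

With the same pressure gradient and density, V_g ∝ 1/f ∝ 1/sin φ.
V₂ = V₁ · sin φ₁ / sin φ₂ = 21.0 × sin 49° / sin 80°
V₂ = 21.0 × 0.7547/0.9848 = 16.1 m s⁻¹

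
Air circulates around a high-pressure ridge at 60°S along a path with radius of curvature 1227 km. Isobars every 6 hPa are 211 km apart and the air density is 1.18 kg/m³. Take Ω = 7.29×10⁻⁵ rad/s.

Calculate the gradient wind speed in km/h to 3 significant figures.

Coriolis parameter at 60°S:
f = 2Ω sin φ = 2 × 7.29×10⁻⁵ × sin 60° = 1.26×10⁻⁴ s⁻¹
Pressure gradient: |∂P/∂n| = 600 Pa / 211000 m = 2.84×10⁻³ Pa/m
Geostrophic speed: V_g = |∂P/∂n|/(fρ) = 2.84×10⁻³/(1.26×10⁻⁴ × 1.18) = 19.1 m/s
Around a high, pressure-gradient force acts outward with centrifugal, so Coriolis balances both:
fV = (1/ρ)|∂P/∂n| + V²/R  →  V² − fR·V + fR·V_g = 0
With fR = 1.26×10⁻⁴ × 1227×10³ m = 155 m/s:
V = [fR − √((fR)² − 4 fR V_g)]/2 = [155 − √(155² − 4×155×19.1)]/2 = 22.3 m/s
Supergeostrophic (V > V_g = 19.1 m/s), as expected around a high.
Converting: 22.3 m/s × 3.6 = 80.3 km/h

80.3 km/h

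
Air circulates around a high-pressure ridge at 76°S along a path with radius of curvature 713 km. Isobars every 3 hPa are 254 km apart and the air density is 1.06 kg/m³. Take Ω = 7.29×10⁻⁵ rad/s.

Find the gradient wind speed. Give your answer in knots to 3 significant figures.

Coriolis parameter at 76°S:
f = 2Ω sin φ = 2 × 7.29×10⁻⁵ × sin 76° = 1.41×10⁻⁴ s⁻¹
Pressure gradient: |∂P/∂n| = 300 Pa / 254000 m = 1.18×10⁻³ Pa/m
Geostrophic speed: V_g = |∂P/∂n|/(fρ) = 1.18×10⁻³/(1.41×10⁻⁴ × 1.06) = 7.88 m/s
Around a high, pressure-gradient force acts outward with centrifugal, so Coriolis balances both:
fV = (1/ρ)|∂P/∂n| + V²/R  →  V² − fR·V + fR·V_g = 0
With fR = 1.41×10⁻⁴ × 713×10³ m = 101 m/s:
V = [fR − √((fR)² − 4 fR V_g)]/2 = [101 − √(101² − 4×101×7.88)]/2 = 8.61 m/s
Supergeostrophic (V > V_g = 7.88 m/s), as expected around a high.
Converting: 8.61 m/s × 1.944 = 16.7 knots

16.7 knots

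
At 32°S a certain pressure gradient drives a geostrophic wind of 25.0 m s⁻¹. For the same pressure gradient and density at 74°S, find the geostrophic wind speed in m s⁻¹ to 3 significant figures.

13.8 m s⁻¹

With the same pressure gradient and density, V_g ∝ 1/f ∝ 1/sin φ.
V₂ = V₁ · sin φ₁ / sin φ₂ = 25.0 × sin 32° / sin 74°
V₂ = 25.0 × 0.5299/0.9613 = 13.8 m s⁻¹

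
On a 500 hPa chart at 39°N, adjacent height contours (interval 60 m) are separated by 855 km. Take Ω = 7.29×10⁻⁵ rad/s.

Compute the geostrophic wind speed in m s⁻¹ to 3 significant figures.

Coriolis parameter at 39°N:
f = 2Ω sin φ = 2 × 7.29×10⁻⁵ × sin 39° = 9.18×10⁻⁵ s⁻¹
Height gradient: |∂Z/∂n| = 60 m / 855000 m = 7.02×10⁻⁵
On a pressure surface, geostrophic balance gives V_g = (g/f)|∂Z/∂n|:
V_g = 9.81 × 7.02×10⁻⁵ / 9.18×10⁻⁵ = 7.50 m/s

7.50 m s⁻¹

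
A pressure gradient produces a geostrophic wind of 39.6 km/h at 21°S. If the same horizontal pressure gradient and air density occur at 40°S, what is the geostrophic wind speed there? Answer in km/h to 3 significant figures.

22.1 km/h

With the same pressure gradient and density, V_g ∝ 1/f ∝ 1/sin φ.
V₂ = V₁ · sin φ₁ / sin φ₂ = 39.6 × sin 21° / sin 40°
V₂ = 39.6 × 0.3584/0.6428 = 22.1 km/h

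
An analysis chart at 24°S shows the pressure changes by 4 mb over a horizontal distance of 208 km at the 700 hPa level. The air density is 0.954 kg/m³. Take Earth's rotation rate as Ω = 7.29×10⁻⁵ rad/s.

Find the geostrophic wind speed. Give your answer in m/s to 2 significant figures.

Coriolis parameter at 24°S:
f = 2Ω sin φ = 2 × 7.29×10⁻⁵ × sin 24° = 5.93×10⁻⁵ s⁻¹
Pressure gradient: |∂P/∂n| = 400 Pa / 208000 m = 1.92×10⁻³ Pa/m
Geostrophic balance (pressure-gradient force = Coriolis force):
V_g = (1/(fρ)) |∂P/∂n| = 1.92×10⁻³ / (5.93×10⁻⁵ × 0.954) = 34.0 m/s

34 m/s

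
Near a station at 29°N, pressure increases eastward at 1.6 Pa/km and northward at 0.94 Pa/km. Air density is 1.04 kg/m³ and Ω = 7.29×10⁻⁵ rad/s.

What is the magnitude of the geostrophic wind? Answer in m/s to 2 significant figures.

25 m/s

Coriolis parameter at 29°N:
f = 2Ω sin φ = 2 × 7.29×10⁻⁵ × sin 29° = 7.07×10⁻⁵ s⁻¹
Component geostrophic relations (x east, y north):
u_g = −(1/(fρ)) ∂P/∂y,  v_g = (1/(fρ)) ∂P/∂x
u_g = −(0.94×10⁻³)/(7.07×10⁻⁵ × 1.04) = −12.8 m/s;  v_g = (1.6×10⁻³)/(7.07×10⁻⁵ × 1.04) = 21.8 m/s
|V_g| = √(u_g² + v_g²) = 25.2 m/s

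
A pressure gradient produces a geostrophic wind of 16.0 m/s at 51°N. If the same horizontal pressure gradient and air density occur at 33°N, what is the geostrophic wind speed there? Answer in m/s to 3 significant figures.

With the same pressure gradient and density, V_g ∝ 1/f ∝ 1/sin φ.
V₂ = V₁ · sin φ₁ / sin φ₂ = 16.0 × sin 51° / sin 33°
V₂ = 16.0 × 0.7771/0.5446 = 22.8 m/s

22.8 m/s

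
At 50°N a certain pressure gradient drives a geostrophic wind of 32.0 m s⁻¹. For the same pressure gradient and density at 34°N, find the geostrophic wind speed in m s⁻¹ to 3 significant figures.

With the same pressure gradient and density, V_g ∝ 1/f ∝ 1/sin φ.
V₂ = V₁ · sin φ₁ / sin φ₂ = 32.0 × sin 50° / sin 34°
V₂ = 32.0 × 0.7660/0.5592 = 43.8 m s⁻¹

43.8 m s⁻¹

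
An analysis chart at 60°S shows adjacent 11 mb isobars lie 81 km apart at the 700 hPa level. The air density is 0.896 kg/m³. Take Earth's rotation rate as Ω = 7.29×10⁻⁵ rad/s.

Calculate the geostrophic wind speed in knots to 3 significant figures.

233 knots

Coriolis parameter at 60°S:
f = 2Ω sin φ = 2 × 7.29×10⁻⁵ × sin 60° = 1.26×10⁻⁴ s⁻¹
Pressure gradient: |∂P/∂n| = 1100 Pa / 81000 m = 1.36×10⁻² Pa/m
Geostrophic balance (pressure-gradient force = Coriolis force):
V_g = (1/(fρ)) |∂P/∂n| = 1.36×10⁻² / (1.26×10⁻⁴ × 0.896) = 120 m/s
Converting: 120 m/s × 1.944 = 233 knots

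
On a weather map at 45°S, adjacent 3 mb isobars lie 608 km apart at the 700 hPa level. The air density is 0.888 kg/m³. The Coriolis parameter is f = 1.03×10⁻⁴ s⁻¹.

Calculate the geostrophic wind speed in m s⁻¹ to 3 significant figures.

5.39 m s⁻¹

Pressure gradient: |∂P/∂n| = 300 Pa / 608000 m = 4.93×10⁻⁴ Pa/m
Geostrophic balance (pressure-gradient force = Coriolis force):
V_g = (1/(fρ)) |∂P/∂n| = 4.93×10⁻⁴ / (1.03×10⁻⁴ × 0.888) = 5.39 m/s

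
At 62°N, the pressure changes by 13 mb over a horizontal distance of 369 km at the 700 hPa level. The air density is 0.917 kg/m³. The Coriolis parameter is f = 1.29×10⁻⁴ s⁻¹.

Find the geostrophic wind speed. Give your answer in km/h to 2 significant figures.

Pressure gradient: |∂P/∂n| = 1300 Pa / 369000 m = 3.52×10⁻³ Pa/m
Geostrophic balance (pressure-gradient force = Coriolis force):
V_g = (1/(fρ)) |∂P/∂n| = 3.52×10⁻³ / (1.29×10⁻⁴ × 0.917) = 29.8 m/s
Converting: 29.8 m/s × 3.6 = 110 km/h

110 km/h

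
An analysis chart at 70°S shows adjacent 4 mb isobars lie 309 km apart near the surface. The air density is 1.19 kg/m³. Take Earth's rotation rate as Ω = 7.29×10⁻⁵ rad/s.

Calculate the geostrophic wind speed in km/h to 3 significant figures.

28.6 km/h

Coriolis parameter at 70°S:
f = 2Ω sin φ = 2 × 7.29×10⁻⁵ × sin 70° = 1.37×10⁻⁴ s⁻¹
Pressure gradient: |∂P/∂n| = 400 Pa / 309000 m = 1.29×10⁻³ Pa/m
Geostrophic balance (pressure-gradient force = Coriolis force):
V_g = (1/(fρ)) |∂P/∂n| = 1.29×10⁻³ / (1.37×10⁻⁴ × 1.19) = 7.94 m/s
Converting: 7.94 m/s × 3.6 = 28.6 km/h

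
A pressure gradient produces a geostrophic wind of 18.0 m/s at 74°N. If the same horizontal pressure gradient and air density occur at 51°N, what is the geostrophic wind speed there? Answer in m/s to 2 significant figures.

22 m/s

With the same pressure gradient and density, V_g ∝ 1/f ∝ 1/sin φ.
V₂ = V₁ · sin φ₁ / sin φ₂ = 18.0 × sin 74° / sin 51°
V₂ = 18.0 × 0.9613/0.7771 = 22 m/s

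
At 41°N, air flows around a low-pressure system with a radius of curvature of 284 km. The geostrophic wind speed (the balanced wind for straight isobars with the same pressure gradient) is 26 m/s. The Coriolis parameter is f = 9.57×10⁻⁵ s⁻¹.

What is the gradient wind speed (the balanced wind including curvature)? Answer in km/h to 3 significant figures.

Around a low, centrifugal force acts outward with Coriolis, so pressure-gradient force balances both:
(1/ρ)|∂P/∂n| = fV + V²/R  →  V² + fR·V − fR·V_g = 0
With fR = 9.57×10⁻⁵ × 284×10³ m = 27.2 m/s:
V = [−fR + √((fR)² + 4 fR V_g)]/2 = [−27.2 + √(27.2² + 4×27.2×26)]/2 = 16.3 m/s
Subgeostrophic (V < V_g = 26 m/s), as expected around a low.
Converting: 16.3 m/s × 3.6 = 58.6 km/h

58.6 km/h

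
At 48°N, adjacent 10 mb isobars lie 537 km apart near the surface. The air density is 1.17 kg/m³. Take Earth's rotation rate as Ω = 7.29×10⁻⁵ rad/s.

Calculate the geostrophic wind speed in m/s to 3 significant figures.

Coriolis parameter at 48°N:
f = 2Ω sin φ = 2 × 7.29×10⁻⁵ × sin 48° = 1.08×10⁻⁴ s⁻¹
Pressure gradient: |∂P/∂n| = 1000 Pa / 537000 m = 1.86×10⁻³ Pa/m
Geostrophic balance (pressure-gradient force = Coriolis force):
V_g = (1/(fρ)) |∂P/∂n| = 1.86×10⁻³ / (1.08×10⁻⁴ × 1.17) = 14.7 m/s

14.7 m/s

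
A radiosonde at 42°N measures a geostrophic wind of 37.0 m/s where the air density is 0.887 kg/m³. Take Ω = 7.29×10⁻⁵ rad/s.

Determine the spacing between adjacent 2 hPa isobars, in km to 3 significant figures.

Coriolis parameter at 42°N:
f = 2Ω sin φ = 2 × 7.29×10⁻⁵ × sin 42° = 9.76×10⁻⁵ s⁻¹
Geostrophic balance rearranged: |∂P/∂n| = f ρ V_g
|∂P/∂n| = 9.76×10⁻⁵ × 0.887 × 37.0 = 3.20×10⁻³ Pa/m
Isobar spacing: Δn = ΔP/|∂P/∂n| = 200 Pa / 3.20×10⁻³ Pa/m = 62465 m ≈ 62.5 km

62.5 km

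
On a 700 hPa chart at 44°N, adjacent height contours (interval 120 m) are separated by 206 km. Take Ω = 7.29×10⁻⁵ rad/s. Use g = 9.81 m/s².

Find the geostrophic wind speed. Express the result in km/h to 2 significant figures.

Coriolis parameter at 44°N:
f = 2Ω sin φ = 2 × 7.29×10⁻⁵ × sin 44° = 1.01×10⁻⁴ s⁻¹
Height gradient: |∂Z/∂n| = 120 m / 206000 m = 5.83×10⁻⁴
On a pressure surface, geostrophic balance gives V_g = (g/f)|∂Z/∂n|:
V_g = 9.81 × 5.83×10⁻⁴ / 1.01×10⁻⁴ = 56.4 m/s
Converting: 56.4 m/s × 3.6 = 200 km/h

200 km/h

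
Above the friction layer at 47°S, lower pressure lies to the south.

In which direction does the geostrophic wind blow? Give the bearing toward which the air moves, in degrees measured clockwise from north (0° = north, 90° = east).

The pressure-gradient force points toward the south (bearing 180°).
Geostrophic balance: in the Southern Hemisphere the Coriolis force deflects motion to the left, so the geostrophic wind blows 90° to the left of the pressure-gradient force (low pressure on the right).
Rotating 180° by 90° counterclockwise gives 090° — the wind blows toward the east.

090°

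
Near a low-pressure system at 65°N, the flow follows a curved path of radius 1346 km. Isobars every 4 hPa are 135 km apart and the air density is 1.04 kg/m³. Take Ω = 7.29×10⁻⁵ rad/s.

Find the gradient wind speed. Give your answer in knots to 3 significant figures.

Coriolis parameter at 65°N:
f = 2Ω sin φ = 2 × 7.29×10⁻⁵ × sin 65° = 1.32×10⁻⁴ s⁻¹
Pressure gradient: |∂P/∂n| = 400 Pa / 135000 m = 2.96×10⁻³ Pa/m
Geostrophic speed: V_g = |∂P/∂n|/(fρ) = 2.96×10⁻³/(1.32×10⁻⁴ × 1.04) = 21.6 m/s
Around a low, centrifugal force acts outward with Coriolis, so pressure-gradient force balances both:
(1/ρ)|∂P/∂n| = fV + V²/R  →  V² + fR·V − fR·V_g = 0
With fR = 1.32×10⁻⁴ × 1346×10³ m = 178 m/s:
V = [−fR + √((fR)² + 4 fR V_g)]/2 = [−178 + √(178² + 4×178×21.6)]/2 = 19.4 m/s
Subgeostrophic (V < V_g = 21.6 m/s), as expected around a low.
Converting: 19.4 m/s × 1.944 = 37.8 knots

37.8 knots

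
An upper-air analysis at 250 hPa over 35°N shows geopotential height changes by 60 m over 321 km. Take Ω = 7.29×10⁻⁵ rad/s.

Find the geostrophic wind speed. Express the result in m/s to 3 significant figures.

21.9 m/s

Coriolis parameter at 35°N:
f = 2Ω sin φ = 2 × 7.29×10⁻⁵ × sin 35° = 8.36×10⁻⁵ s⁻¹
Height gradient: |∂Z/∂n| = 60 m / 321000 m = 1.87×10⁻⁴
On a pressure surface, geostrophic balance gives V_g = (g/f)|∂Z/∂n|:
V_g = 9.81 × 1.87×10⁻⁴ / 8.36×10⁻⁵ = 21.9 m/s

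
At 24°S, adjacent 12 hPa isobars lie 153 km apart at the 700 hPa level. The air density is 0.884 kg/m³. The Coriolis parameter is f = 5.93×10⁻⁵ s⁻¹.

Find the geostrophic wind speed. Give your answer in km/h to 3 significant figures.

Pressure gradient: |∂P/∂n| = 1200 Pa / 153000 m = 7.84×10⁻³ Pa/m
Geostrophic balance (pressure-gradient force = Coriolis force):
V_g = (1/(fρ)) |∂P/∂n| = 7.84×10⁻³ / (5.93×10⁻⁵ × 0.884) = 150 m/s
Converting: 150 m/s × 3.6 = 539 km/h

539 km/h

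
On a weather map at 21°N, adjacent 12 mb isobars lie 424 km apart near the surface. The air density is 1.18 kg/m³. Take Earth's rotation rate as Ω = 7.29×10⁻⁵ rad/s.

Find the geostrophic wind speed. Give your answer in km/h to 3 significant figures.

165 km/h

Coriolis parameter at 21°N:
f = 2Ω sin φ = 2 × 7.29×10⁻⁵ × sin 21° = 5.23×10⁻⁵ s⁻¹
Pressure gradient: |∂P/∂n| = 1200 Pa / 424000 m = 2.83×10⁻³ Pa/m
Geostrophic balance (pressure-gradient force = Coriolis force):
V_g = (1/(fρ)) |∂P/∂n| = 2.83×10⁻³ / (5.23×10⁻⁵ × 1.18) = 45.9 m/s
Converting: 45.9 m/s × 3.6 = 165 km/h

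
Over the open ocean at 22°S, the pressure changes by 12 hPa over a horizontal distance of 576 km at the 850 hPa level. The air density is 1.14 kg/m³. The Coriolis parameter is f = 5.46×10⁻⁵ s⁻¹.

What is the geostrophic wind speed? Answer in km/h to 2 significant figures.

Pressure gradient: |∂P/∂n| = 1200 Pa / 576000 m = 2.08×10⁻³ Pa/m
Geostrophic balance (pressure-gradient force = Coriolis force):
V_g = (1/(fρ)) |∂P/∂n| = 2.08×10⁻³ / (5.46×10⁻⁵ × 1.14) = 33.5 m/s
Converting: 33.5 m/s × 3.6 = 120 km/h

120 km/h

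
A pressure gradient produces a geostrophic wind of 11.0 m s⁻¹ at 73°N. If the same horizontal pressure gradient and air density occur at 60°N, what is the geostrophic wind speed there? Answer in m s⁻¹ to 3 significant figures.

With the same pressure gradient and density, V_g ∝ 1/f ∝ 1/sin φ.
V₂ = V₁ · sin φ₁ / sin φ₂ = 11.0 × sin 73° / sin 60°
V₂ = 11.0 × 0.9563/0.8660 = 12.1 m s⁻¹

12.1 m s⁻¹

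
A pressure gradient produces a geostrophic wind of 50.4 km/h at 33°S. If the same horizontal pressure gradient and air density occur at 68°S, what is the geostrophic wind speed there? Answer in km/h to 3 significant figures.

With the same pressure gradient and density, V_g ∝ 1/f ∝ 1/sin φ.
V₂ = V₁ · sin φ₁ / sin φ₂ = 50.4 × sin 33° / sin 68°
V₂ = 50.4 × 0.5446/0.9272 = 29.6 km/h

29.6 km/h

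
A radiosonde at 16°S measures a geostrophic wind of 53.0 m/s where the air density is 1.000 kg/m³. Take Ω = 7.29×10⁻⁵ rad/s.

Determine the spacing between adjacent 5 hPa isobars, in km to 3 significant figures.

235 km

Coriolis parameter at 16°S:
f = 2Ω sin φ = 2 × 7.29×10⁻⁵ × sin 16° = 4.02×10⁻⁵ s⁻¹
Geostrophic balance rearranged: |∂P/∂n| = f ρ V_g
|∂P/∂n| = 4.02×10⁻⁵ × 1.000 × 53.0 = 2.13×10⁻³ Pa/m
Isobar spacing: Δn = ΔP/|∂P/∂n| = 500 Pa / 2.13×10⁻³ Pa/m = 234746 m ≈ 235 km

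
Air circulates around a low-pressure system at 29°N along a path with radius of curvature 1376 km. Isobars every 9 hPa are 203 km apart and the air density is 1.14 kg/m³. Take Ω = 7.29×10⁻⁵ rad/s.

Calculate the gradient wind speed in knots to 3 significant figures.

Coriolis parameter at 29°N:
f = 2Ω sin φ = 2 × 7.29×10⁻⁵ × sin 29° = 7.07×10⁻⁵ s⁻¹
Pressure gradient: |∂P/∂n| = 900 Pa / 203000 m = 4.43×10⁻³ Pa/m
Geostrophic speed: V_g = |∂P/∂n|/(fρ) = 4.43×10⁻³/(7.07×10⁻⁵ × 1.14) = 55.0 m/s
Around a low, centrifugal force acts outward with Coriolis, so pressure-gradient force balances both:
(1/ρ)|∂P/∂n| = fV + V²/R  →  V² + fR·V − fR·V_g = 0
With fR = 7.07×10⁻⁵ × 1376×10³ m = 97.3 m/s:
V = [−fR + √((fR)² + 4 fR V_g)]/2 = [−97.3 + √(97.3² + 4×97.3×55)]/2 = 39.2 m/s
Subgeostrophic (V < V_g = 55 m/s), as expected around a low.
Converting: 39.2 m/s × 1.944 = 76.2 knots

76.2 knots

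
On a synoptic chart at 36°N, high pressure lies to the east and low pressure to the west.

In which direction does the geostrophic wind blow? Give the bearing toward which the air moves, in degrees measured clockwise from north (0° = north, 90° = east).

000°

The pressure-gradient force points toward the west (bearing 270°).
Geostrophic balance: in the Northern Hemisphere the Coriolis force deflects motion to the right, so the geostrophic wind blows 90° to the right of the pressure-gradient force (low pressure on the left).
Rotating 270° by 90° clockwise gives 000° — the wind blows toward the north.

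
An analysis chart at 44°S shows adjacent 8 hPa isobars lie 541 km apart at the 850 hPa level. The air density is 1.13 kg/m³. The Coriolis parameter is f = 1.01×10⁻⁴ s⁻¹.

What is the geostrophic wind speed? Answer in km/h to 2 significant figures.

47 km/h

Pressure gradient: |∂P/∂n| = 800 Pa / 541000 m = 1.48×10⁻³ Pa/m
Geostrophic balance (pressure-gradient force = Coriolis force):
V_g = (1/(fρ)) |∂P/∂n| = 1.48×10⁻³ / (1.01×10⁻⁴ × 1.13) = 13.0 m/s
Converting: 13.0 m/s × 3.6 = 47 km/h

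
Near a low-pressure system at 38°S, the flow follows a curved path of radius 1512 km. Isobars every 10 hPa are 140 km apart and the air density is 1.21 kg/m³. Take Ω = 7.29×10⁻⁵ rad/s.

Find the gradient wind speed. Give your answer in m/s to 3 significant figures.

Coriolis parameter at 38°S:
f = 2Ω sin φ = 2 × 7.29×10⁻⁵ × sin 38° = 8.98×10⁻⁵ s⁻¹
Pressure gradient: |∂P/∂n| = 1000 Pa / 140000 m = 7.14×10⁻³ Pa/m
Geostrophic speed: V_g = |∂P/∂n|/(fρ) = 7.14×10⁻³/(8.98×10⁻⁵ × 1.21) = 65.8 m/s
Around a low, centrifugal force acts outward with Coriolis, so pressure-gradient force balances both:
(1/ρ)|∂P/∂n| = fV + V²/R  →  V² + fR·V − fR·V_g = 0
With fR = 8.98×10⁻⁵ × 1512×10³ m = 136 m/s:
V = [−fR + √((fR)² + 4 fR V_g)]/2 = [−136 + √(136² + 4×136×65.8)]/2 = 48.5 m/s
Subgeostrophic (V < V_g = 65.8 m/s), as expected around a low.

48.5 m/s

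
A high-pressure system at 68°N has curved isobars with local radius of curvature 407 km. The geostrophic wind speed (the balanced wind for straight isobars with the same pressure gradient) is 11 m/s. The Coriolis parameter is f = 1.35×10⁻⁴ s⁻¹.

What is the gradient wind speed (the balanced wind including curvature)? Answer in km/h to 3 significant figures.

54.8 km/h

Around a high, pressure-gradient force acts outward with centrifugal, so Coriolis balances both:
fV = (1/ρ)|∂P/∂n| + V²/R  →  V² − fR·V + fR·V_g = 0
With fR = 1.35×10⁻⁴ × 407×10³ m = 54.9 m/s:
V = [fR − √((fR)² − 4 fR V_g)]/2 = [54.9 − √(54.9² − 4×54.9×11)]/2 = 15.2 m/s
Supergeostrophic (V > V_g = 11 m/s), as expected around a high.
Converting: 15.2 m/s × 3.6 = 54.8 km/h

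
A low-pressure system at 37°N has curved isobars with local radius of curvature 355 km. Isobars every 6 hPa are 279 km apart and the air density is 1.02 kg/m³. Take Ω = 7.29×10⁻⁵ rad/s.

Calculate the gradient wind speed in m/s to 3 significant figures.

15.9 m/s

Coriolis parameter at 37°N:
f = 2Ω sin φ = 2 × 7.29×10⁻⁵ × sin 37° = 8.77×10⁻⁵ s⁻¹
Pressure gradient: |∂P/∂n| = 600 Pa / 279000 m = 2.15×10⁻³ Pa/m
Geostrophic speed: V_g = |∂P/∂n|/(fρ) = 2.15×10⁻³/(8.77×10⁻⁵ × 1.02) = 24.0 m/s
Around a low, centrifugal force acts outward with Coriolis, so pressure-gradient force balances both:
(1/ρ)|∂P/∂n| = fV + V²/R  →  V² + fR·V − fR·V_g = 0
With fR = 8.77×10⁻⁵ × 355×10³ m = 31.1 m/s:
V = [−fR + √((fR)² + 4 fR V_g)]/2 = [−31.1 + √(31.1² + 4×31.1×24)]/2 = 15.9 m/s
Subgeostrophic (V < V_g = 24 m/s), as expected around a low.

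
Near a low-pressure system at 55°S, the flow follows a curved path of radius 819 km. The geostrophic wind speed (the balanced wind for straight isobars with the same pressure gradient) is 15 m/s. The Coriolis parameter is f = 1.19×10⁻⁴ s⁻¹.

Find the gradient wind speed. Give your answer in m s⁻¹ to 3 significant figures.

13.2 m s⁻¹

Around a low, centrifugal force acts outward with Coriolis, so pressure-gradient force balances both:
(1/ρ)|∂P/∂n| = fV + V²/R  →  V² + fR·V − fR·V_g = 0
With fR = 1.19×10⁻⁴ × 819×10³ m = 97.5 m/s:
V = [−fR + √((fR)² + 4 fR V_g)]/2 = [−97.5 + √(97.5² + 4×97.5×15)]/2 = 13.2 m/s
Subgeostrophic (V < V_g = 15 m/s), as expected around a low.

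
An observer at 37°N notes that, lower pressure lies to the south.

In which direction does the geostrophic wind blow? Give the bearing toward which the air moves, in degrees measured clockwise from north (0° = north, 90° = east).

270°

The pressure-gradient force points toward the south (bearing 180°).
Geostrophic balance: in the Northern Hemisphere the Coriolis force deflects motion to the right, so the geostrophic wind blows 90° to the right of the pressure-gradient force (low pressure on the left).
Rotating 180° by 90° clockwise gives 270° — the wind blows toward the west.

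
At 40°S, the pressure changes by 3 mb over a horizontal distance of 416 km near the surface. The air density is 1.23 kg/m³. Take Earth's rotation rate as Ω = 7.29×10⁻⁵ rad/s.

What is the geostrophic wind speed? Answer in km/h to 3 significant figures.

Coriolis parameter at 40°S:
f = 2Ω sin φ = 2 × 7.29×10⁻⁵ × sin 40° = 9.37×10⁻⁵ s⁻¹
Pressure gradient: |∂P/∂n| = 300 Pa / 416000 m = 7.21×10⁻⁴ Pa/m
Geostrophic balance (pressure-gradient force = Coriolis force):
V_g = (1/(fρ)) |∂P/∂n| = 7.21×10⁻⁴ / (9.37×10⁻⁵ × 1.23) = 6.26 m/s
Converting: 6.26 m/s × 3.6 = 22.5 km/h

22.5 km/h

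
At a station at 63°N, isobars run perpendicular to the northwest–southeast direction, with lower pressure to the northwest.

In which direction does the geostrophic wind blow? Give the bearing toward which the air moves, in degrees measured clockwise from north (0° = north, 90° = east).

The pressure-gradient force points toward the northwest (bearing 315°).
Geostrophic balance: in the Northern Hemisphere the Coriolis force deflects motion to the right, so the geostrophic wind blows 90° to the right of the pressure-gradient force (low pressure on the left).
Rotating 315° by 90° clockwise gives 045° — the wind blows toward the northeast.

045°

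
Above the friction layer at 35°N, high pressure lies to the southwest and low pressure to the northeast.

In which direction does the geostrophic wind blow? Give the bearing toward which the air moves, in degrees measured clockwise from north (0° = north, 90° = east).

The pressure-gradient force points toward the northeast (bearing 045°).
Geostrophic balance: in the Northern Hemisphere the Coriolis force deflects motion to the right, so the geostrophic wind blows 90° to the right of the pressure-gradient force (low pressure on the left).
Rotating 045° by 90° clockwise gives 135° — the wind blows toward the southeast.

135°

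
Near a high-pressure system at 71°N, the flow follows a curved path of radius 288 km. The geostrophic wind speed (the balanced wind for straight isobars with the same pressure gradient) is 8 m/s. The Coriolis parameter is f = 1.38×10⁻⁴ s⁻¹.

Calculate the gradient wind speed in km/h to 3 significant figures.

40.0 km/h

Around a high, pressure-gradient force acts outward with centrifugal, so Coriolis balances both:
fV = (1/ρ)|∂P/∂n| + V²/R  →  V² − fR·V + fR·V_g = 0
With fR = 1.38×10⁻⁴ × 288×10³ m = 39.7 m/s:
V = [fR − √((fR)² − 4 fR V_g)]/2 = [39.7 − √(39.7² − 4×39.7×8)]/2 = 11.1 m/s
Supergeostrophic (V > V_g = 8 m/s), as expected around a high.
Converting: 11.1 m/s × 3.6 = 40.0 km/h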